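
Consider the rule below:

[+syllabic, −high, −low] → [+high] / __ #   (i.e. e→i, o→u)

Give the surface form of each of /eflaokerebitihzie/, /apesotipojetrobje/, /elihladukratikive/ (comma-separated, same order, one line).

/eflaokerebitihzie/: /e/ is a mid vowel in word-final position, so it raises to [i]. → [eflaokerebitihzii].
/apesotipojetrobje/: /e/ is a mid vowel in word-final position, so it raises to [i]. → [apesotipojetrobji].
/elihladukratikive/: /e/ is a mid vowel in word-final position, so it raises to [i]. → [elihladukratikivi].

eflaokerebitihzii, apesotipojetrobji, elihladukratikivi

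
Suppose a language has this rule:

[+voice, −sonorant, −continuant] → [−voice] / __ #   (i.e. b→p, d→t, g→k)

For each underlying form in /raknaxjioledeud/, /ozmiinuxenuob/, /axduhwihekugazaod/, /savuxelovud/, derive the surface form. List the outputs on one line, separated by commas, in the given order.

/raknaxjioledeud/: /d/ is a voiced stop in word-final position, so it devoices to [t]. → [raknaxjioledeut].
/ozmiinuxenuob/: /b/ is a voiced stop in word-final position, so it devoices to [p]. → [ozmiinuxenuop].
/axduhwihekugazaod/: /d/ is a voiced stop in word-final position, so it devoices to [t]. → [axduhwihekugazaot].
/savuxelovud/: /d/ is a voiced stop in word-final position, so it devoices to [t]. → [savuxelovut].

raknaxjioledeut, ozmiinuxenuop, axduhwihekugazaot, savuxelovut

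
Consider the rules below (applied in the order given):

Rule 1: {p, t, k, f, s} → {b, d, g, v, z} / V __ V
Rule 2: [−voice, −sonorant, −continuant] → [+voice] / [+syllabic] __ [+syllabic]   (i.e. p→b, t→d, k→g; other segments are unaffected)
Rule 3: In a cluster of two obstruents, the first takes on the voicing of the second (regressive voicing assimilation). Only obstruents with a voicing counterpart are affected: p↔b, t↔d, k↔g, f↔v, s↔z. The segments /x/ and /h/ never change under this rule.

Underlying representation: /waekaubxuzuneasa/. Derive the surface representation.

Rule 1 (intervocalic voicing): /k/ is a voiceless obstruent between vowels /e/ and /a/, so it voices to [g]. /s/ is a voiceless obstruent between vowels /a/ and /a/, so it voices to [z]. /waekaubxuzuneasa/ → waegaubxuzuneaza.
Rule 2 (intervocalic voicing): no segment meets the environment; /waegaubxuzuneaza/ is unchanged.
Rule 3 (regressive voicing assimilation): /b/ precedes the voiceless obstruent /x/, so it devoices to [p] by assimilation. /waegaubxuzuneaza/ → waegaupxuzuneaza.

waegaupxuzuneaza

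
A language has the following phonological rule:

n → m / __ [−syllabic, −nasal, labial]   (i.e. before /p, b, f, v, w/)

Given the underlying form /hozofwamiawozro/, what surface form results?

No segment of /hozofwamiawozro/ meets the structural description of the rule, so the form surfaces unchanged.

hozofwamiawozro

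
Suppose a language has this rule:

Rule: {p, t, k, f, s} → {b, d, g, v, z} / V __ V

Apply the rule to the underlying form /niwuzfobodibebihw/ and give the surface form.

niwuzfobodibebihw

No segment of /niwuzfobodibebihw/ meets the structural description of the rule, so the form surfaces unchanged.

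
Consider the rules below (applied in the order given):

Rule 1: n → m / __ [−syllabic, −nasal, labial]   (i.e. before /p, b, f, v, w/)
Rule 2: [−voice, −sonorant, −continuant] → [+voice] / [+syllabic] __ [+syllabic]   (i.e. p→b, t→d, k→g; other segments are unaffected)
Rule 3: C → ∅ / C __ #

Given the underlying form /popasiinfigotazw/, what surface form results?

Rule 1 (nasal place assimilation): /n/ precedes the labial consonant /f/, so it assimilates in place to [m]. /popasiinfigotazw/ → popasiimfigotazw.
Rule 2 (intervocalic voicing): /p/ is a voiceless stop between vowels /o/ and /a/, so it voices to [b]. /t/ is a voiceless stop between vowels /o/ and /a/, so it voices to [d]. /popasiimfigotazw/ → pobasiimfigodazw.
Rule 3 (final cluster simplification): /w/ is the second consonant of a word-final cluster /zw/, so it deletes. /pobasiimfigodazw/ → pobasiimfigodaz.

pobasiimfigodaz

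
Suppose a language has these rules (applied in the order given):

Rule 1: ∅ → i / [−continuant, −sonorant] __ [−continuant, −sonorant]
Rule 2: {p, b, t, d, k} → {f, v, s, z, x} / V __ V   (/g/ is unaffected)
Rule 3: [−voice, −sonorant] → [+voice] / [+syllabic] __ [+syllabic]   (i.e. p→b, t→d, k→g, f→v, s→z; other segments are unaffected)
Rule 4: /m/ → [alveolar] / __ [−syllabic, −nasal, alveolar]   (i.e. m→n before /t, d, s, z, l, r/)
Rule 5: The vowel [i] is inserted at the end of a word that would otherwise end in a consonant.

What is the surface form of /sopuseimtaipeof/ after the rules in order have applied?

sovuzeintaiveofi

Rule 1 (stop-cluster i-epenthesis): no segment meets the environment; /sopuseimtaipeof/ is unchanged.
Rule 2 (intervocalic spirantization): /p/ is a stop between vowels /o/ and /u/, so it spirantizes to the fricative [f]. /p/ is a stop between vowels /i/ and /e/, so it spirantizes to the fricative [f]. /sopuseimtaipeof/ → sofuseimtaifeof.
Rule 3 (intervocalic voicing): /f/ is a voiceless obstruent between vowels /o/ and /u/, so it voices to [v]. /s/ is a voiceless obstruent between vowels /u/ and /e/, so it voices to [z]. /f/ is a voiceless obstruent between vowels /i/ and /e/, so it voices to [v]. /sofuseimtaifeof/ → sovuzeimtaiveof.
Rule 4 (nasal place assimilation): /m/ precedes the alveolar consonant /t/, so it assimilates in place to [n]. /sovuzeimtaiveof/ → sovuzeintaiveof.
Rule 5 (final i-epenthesis): the form ends in the consonant /f/, so [i] is inserted word-finally. /sovuzeintaiveof/ → sovuzeintaiveofi.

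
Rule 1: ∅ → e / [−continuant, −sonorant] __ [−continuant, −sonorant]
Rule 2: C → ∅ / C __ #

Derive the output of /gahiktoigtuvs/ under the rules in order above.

Rule 1 (stop-cluster e-epenthesis): /k/ and /t/ form a stop–stop cluster, so [e] is inserted between them. /g/ and /t/ form a stop–stop cluster, so [e] is inserted between them. /gahiktoigtuvs/ → gahiketoigetuvs.
Rule 2 (final cluster simplification): /s/ is the second consonant of a word-final cluster /vs/, so it deletes. /gahiketoigetuvs/ → gahiketoigetuv.

gahiketoigetuv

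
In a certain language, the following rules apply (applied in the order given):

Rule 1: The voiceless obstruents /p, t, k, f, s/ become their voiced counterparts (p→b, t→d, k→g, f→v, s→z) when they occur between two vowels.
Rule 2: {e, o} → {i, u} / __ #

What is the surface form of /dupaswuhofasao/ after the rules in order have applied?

dubaswuhovazau

Rule 1 (intervocalic voicing): /p/ is a voiceless obstruent between vowels /u/ and /a/, so it voices to [b]. /f/ is a voiceless obstruent between vowels /o/ and /a/, so it voices to [v]. /s/ is a voiceless obstruent between vowels /a/ and /a/, so it voices to [z]. /dupaswuhofasao/ → dubaswuhovazao.
Rule 2 (final vowel raising): /o/ is a mid vowel in word-final position, so it raises to [u]. /dubaswuhovazao/ → dubaswuhovazau.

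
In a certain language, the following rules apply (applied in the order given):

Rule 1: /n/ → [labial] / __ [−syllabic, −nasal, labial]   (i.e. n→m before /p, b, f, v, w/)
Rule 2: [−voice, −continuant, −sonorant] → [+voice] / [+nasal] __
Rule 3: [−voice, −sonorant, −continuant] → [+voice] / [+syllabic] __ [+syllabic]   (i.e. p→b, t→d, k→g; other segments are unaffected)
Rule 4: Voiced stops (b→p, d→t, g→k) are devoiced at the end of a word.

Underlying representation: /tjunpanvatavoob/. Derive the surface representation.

Rule 1 (nasal place assimilation): /n/ precedes the labial consonant /p/, so it assimilates in place to [m]. /n/ precedes the labial consonant /v/, so it assimilates in place to [m]. /tjunpanvatavoob/ → tjumpamvatavoob.
Rule 2 (post-nasal voicing): /p/ is a voiceless stop immediately after the nasal /m/, so it voices to [b]. /tjumpamvatavoob/ → tjumbamvatavoob.
Rule 3 (intervocalic voicing): /t/ is a voiceless stop between vowels /a/ and /a/, so it voices to [d]. /tjumbamvatavoob/ → tjumbamvadavoob.
Rule 4 (final devoicing): /b/ is a voiced stop in word-final position, so it devoices to [p]. /tjumbamvadavoob/ → tjumbamvadavoop.

tjumbamvadavoop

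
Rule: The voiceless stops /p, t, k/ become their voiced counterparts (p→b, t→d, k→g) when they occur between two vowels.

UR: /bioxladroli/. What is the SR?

No segment of /bioxladroli/ meets the structural description of the rule, so the form surfaces unchanged.

bioxladroli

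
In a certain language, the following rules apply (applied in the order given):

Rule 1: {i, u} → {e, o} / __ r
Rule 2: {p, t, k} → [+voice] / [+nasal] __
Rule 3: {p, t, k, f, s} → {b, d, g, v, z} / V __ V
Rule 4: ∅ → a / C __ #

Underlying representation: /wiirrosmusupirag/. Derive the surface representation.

Rule 1 (pre-rhotic lowering): /i/ is a high vowel immediately before /r/, so it lowers to [e]. /i/ is a high vowel immediately before /r/, so it lowers to [e]. /wiirrosmusupirag/ → wierrosmusuperag.
Rule 2 (post-nasal voicing): no segment meets the environment; /wierrosmusuperag/ is unchanged.
Rule 3 (intervocalic voicing): /s/ is a voiceless obstruent between vowels /u/ and /u/, so it voices to [z]. /p/ is a voiceless obstruent between vowels /u/ and /e/, so it voices to [b]. /wierrosmusuperag/ → wierrosmuzuberag.
Rule 4 (final a-epenthesis): the form ends in the consonant /g/, so [a] is inserted word-finally. /wierrosmuzuberag/ → wierrosmuzuberaga.

wierrosmuzuberaga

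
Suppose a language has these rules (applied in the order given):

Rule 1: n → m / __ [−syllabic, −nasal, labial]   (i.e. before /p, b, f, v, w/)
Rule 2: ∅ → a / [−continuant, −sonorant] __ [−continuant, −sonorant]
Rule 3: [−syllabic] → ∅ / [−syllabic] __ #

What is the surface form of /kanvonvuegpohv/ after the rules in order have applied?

Rule 1 (nasal place assimilation): /n/ precedes the labial consonant /v/, so it assimilates in place to [m]. /n/ precedes the labial consonant /v/, so it assimilates in place to [m]. /kanvonvuegpohv/ → kamvomvuegpohv.
Rule 2 (stop-cluster a-epenthesis): /g/ and /p/ form a stop–stop cluster, so [a] is inserted between them. /kamvomvuegpohv/ → kamvomvuegapohv.
Rule 3 (final cluster simplification): /v/ is the second consonant of a word-final cluster /hv/, so it deletes. /kamvomvuegapohv/ → kamvomvuegapoh.

kamvomvuegapoh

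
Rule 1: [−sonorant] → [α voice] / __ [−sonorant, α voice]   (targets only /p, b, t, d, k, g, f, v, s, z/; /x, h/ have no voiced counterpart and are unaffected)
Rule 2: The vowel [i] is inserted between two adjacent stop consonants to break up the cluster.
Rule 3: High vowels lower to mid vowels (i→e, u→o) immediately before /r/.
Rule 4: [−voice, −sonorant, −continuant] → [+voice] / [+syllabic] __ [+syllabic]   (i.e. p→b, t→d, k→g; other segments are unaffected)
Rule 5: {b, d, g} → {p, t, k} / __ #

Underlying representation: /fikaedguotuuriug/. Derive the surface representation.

Rule 1 (regressive voicing assimilation): no segment meets the environment; /fikaedguotuuriug/ is unchanged.
Rule 2 (stop-cluster i-epenthesis): /d/ and /g/ form a stop–stop cluster, so [i] is inserted between them. /fikaedguotuuriug/ → fikaediguotuuriug.
Rule 3 (pre-rhotic lowering): /u/ is a high vowel immediately before /r/, so it lowers to [o]. /fikaediguotuuriug/ → fikaediguotuoriug.
Rule 4 (intervocalic voicing): /k/ is a voiceless stop between vowels /i/ and /a/, so it voices to [g]. /t/ is a voiceless stop between vowels /o/ and /u/, so it voices to [d]. /fikaediguotuoriug/ → figaediguoduoriug.
Rule 5 (final devoicing): /g/ is a voiced stop in word-final position, so it devoices to [k]. /figaediguoduoriug/ → figaediguoduoriuk.

figaediguoduoriuk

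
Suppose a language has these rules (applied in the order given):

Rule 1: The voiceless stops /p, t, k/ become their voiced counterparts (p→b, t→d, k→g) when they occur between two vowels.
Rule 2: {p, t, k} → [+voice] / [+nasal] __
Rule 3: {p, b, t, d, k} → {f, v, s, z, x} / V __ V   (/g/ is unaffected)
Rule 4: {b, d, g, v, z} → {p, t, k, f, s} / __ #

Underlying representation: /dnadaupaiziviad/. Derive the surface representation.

dnazauvaiziviat

Rule 1 (intervocalic voicing): /p/ is a voiceless stop between vowels /u/ and /a/, so it voices to [b]. /dnadaupaiziviad/ → dnadaubaiziviad.
Rule 2 (post-nasal voicing): no segment meets the environment; /dnadaubaiziviad/ is unchanged.
Rule 3 (intervocalic spirantization): /d/ is a stop between vowels /a/ and /a/, so it spirantizes to the fricative [z]. /b/ is a stop between vowels /u/ and /a/, so it spirantizes to the fricative [v]. /dnadaubaiziviad/ → dnazauvaiziviad.
Rule 4 (final devoicing): /d/ is a voiced obstruent in word-final position, so it devoices to [t]. /dnazauvaiziviad/ → dnazauvaiziviat.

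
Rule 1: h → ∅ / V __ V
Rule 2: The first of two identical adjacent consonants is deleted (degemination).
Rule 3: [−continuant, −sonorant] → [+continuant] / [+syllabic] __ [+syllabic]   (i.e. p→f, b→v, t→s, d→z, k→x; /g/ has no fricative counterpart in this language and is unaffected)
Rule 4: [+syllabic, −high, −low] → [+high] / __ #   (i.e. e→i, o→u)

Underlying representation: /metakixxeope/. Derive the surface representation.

mesaxixeofi

Rule 1 (intervocalic h-deletion): no segment meets the environment; /metakixxeope/ is unchanged.
Rule 2 (degemination): /xx/ is a geminate; the first /x/ deletes. /metakixxeope/ → metakixeope.
Rule 3 (intervocalic spirantization): /t/ is a stop between vowels /e/ and /a/, so it spirantizes to the fricative [s]. /k/ is a stop between vowels /a/ and /i/, so it spirantizes to the fricative [x]. /p/ is a stop between vowels /o/ and /e/, so it spirantizes to the fricative [f]. /metakixeope/ → mesaxixeofe.
Rule 4 (final vowel raising): /e/ is a mid vowel in word-final position, so it raises to [i]. /mesaxixeofe/ → mesaxixeofi.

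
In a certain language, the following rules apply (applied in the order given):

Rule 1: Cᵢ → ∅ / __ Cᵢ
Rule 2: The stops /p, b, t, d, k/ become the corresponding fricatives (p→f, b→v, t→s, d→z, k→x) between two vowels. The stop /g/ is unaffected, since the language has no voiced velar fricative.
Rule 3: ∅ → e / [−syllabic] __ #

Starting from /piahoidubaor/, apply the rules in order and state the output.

Rule 1 (degemination): no segment meets the environment; /piahoidubaor/ is unchanged.
Rule 2 (intervocalic spirantization): /d/ is a stop between vowels /i/ and /u/, so it spirantizes to the fricative [z]. /b/ is a stop between vowels /u/ and /a/, so it spirantizes to the fricative [v]. /piahoidubaor/ → piahoizuvaor.
Rule 3 (final e-epenthesis): the form ends in the consonant /r/, so [e] is inserted word-finally. /piahoizuvaor/ → piahoizuvaore.

piahoizuvaore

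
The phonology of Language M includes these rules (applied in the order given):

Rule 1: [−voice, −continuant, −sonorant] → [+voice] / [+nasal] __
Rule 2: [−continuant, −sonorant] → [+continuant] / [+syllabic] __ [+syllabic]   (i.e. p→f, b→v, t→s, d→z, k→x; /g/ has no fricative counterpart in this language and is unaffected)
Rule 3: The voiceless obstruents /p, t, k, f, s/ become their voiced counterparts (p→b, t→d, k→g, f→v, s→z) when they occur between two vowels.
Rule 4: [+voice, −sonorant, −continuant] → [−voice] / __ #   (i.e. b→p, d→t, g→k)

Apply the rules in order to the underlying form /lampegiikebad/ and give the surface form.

Rule 1 (post-nasal voicing): /p/ is a voiceless stop immediately after the nasal /m/, so it voices to [b]. /lampegiikebad/ → lambegiikebad.
Rule 2 (intervocalic spirantization): /k/ is a stop between vowels /i/ and /e/, so it spirantizes to the fricative [x]. /b/ is a stop between vowels /e/ and /a/, so it spirantizes to the fricative [v]. /lambegiikebad/ → lambegiixevad.
Rule 3 (intervocalic voicing): no segment meets the environment; /lambegiixevad/ is unchanged.
Rule 4 (final devoicing): /d/ is a voiced stop in word-final position, so it devoices to [t]. /lambegiixevad/ → lambegiixevat.

lambegiixevat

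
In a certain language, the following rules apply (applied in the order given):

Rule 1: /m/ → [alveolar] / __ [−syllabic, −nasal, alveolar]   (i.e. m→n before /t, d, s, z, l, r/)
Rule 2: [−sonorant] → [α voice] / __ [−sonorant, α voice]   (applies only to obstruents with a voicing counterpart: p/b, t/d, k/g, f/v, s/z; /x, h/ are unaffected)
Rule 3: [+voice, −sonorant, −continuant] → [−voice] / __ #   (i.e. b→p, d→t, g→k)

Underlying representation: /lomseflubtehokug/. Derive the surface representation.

Rule 1 (nasal place assimilation): /m/ precedes the alveolar consonant /s/, so it assimilates in place to [n]. /lomseflubtehokug/ → lonseflubtehokug.
Rule 2 (regressive voicing assimilation): /b/ precedes the voiceless obstruent /t/, so it devoices to [p] by assimilation. /lonseflubtehokug/ → lonsefluptehokug.
Rule 3 (final devoicing): /g/ is a voiced stop in word-final position, so it devoices to [k]. /lonsefluptehokug/ → lonsefluptehokuk.

lonsefluptehokuk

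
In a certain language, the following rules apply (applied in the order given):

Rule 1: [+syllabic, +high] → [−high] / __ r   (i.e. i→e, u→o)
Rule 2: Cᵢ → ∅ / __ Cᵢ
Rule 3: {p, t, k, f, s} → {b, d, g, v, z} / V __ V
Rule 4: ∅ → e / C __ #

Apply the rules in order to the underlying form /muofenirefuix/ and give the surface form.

Rule 1 (pre-rhotic lowering): /i/ is a high vowel immediately before /r/, so it lowers to [e]. /muofenirefuix/ → muofenerefuix.
Rule 2 (degemination): no segment meets the environment; /muofenerefuix/ is unchanged.
Rule 3 (intervocalic voicing): /f/ is a voiceless obstruent between vowels /o/ and /e/, so it voices to [v]. /f/ is a voiceless obstruent between vowels /e/ and /u/, so it voices to [v]. /muofenerefuix/ → muovenerevuix.
Rule 4 (final e-epenthesis): the form ends in the consonant /x/, so [e] is inserted word-finally. /muovenerevuix/ → muovenerevuixe.

muovenerevuixe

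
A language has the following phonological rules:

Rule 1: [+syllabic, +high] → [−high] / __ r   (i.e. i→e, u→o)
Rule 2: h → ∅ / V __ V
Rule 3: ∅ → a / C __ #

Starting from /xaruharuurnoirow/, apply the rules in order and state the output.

Rule 1 (pre-rhotic lowering): /u/ is a high vowel immediately before /r/, so it lowers to [o]. /i/ is a high vowel immediately before /r/, so it lowers to [e]. /xaruharuurnoirow/ → xaruharuornoerow.
Rule 2 (intervocalic h-deletion): /h/ occurs between vowels /u/ and /a/, so it deletes. /xaruharuornoerow/ → xaruaruornoerow.
Rule 3 (final a-epenthesis): the form ends in the consonant /w/, so [a] is inserted word-finally. /xaruaruornoerow/ → xaruaruornoerowa.

xaruaruornoerowa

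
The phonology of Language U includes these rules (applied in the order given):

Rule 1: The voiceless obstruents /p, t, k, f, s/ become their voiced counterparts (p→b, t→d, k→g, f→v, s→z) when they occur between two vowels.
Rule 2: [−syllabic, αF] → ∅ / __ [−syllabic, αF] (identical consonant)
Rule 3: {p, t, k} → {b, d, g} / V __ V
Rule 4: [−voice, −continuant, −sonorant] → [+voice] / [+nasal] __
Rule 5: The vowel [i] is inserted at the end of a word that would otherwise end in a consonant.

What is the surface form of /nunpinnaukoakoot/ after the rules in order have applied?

nunbinaugoagooti

Rule 1 (intervocalic voicing): /k/ is a voiceless obstruent between vowels /u/ and /o/, so it voices to [g]. /k/ is a voiceless obstruent between vowels /a/ and /o/, so it voices to [g]. /nunpinnaukoakoot/ → nunpinnaugoagoot.
Rule 2 (degemination): /nn/ is a geminate; the first /n/ deletes. /nunpinnaugoagoot/ → nunpinaugoagoot.
Rule 3 (intervocalic voicing): no segment meets the environment; /nunpinaugoagoot/ is unchanged.
Rule 4 (post-nasal voicing): /p/ is a voiceless stop immediately after the nasal /n/, so it voices to [b]. /nunpinaugoagoot/ → nunbinaugoagoot.
Rule 5 (final i-epenthesis): the form ends in the consonant /t/, so [i] is inserted word-finally. /nunbinaugoagoot/ → nunbinaugoagooti.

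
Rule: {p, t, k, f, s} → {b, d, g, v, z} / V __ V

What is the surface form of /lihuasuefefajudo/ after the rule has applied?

/s/ is a voiceless obstruent between vowels /a/ and /u/, so it voices to [z].
/f/ is a voiceless obstruent between vowels /e/ and /e/, so it voices to [v].
/f/ is a voiceless obstruent between vowels /e/ and /a/, so it voices to [v].
Surface form: [lihuazuevevajudo].

lihuazuevevajudo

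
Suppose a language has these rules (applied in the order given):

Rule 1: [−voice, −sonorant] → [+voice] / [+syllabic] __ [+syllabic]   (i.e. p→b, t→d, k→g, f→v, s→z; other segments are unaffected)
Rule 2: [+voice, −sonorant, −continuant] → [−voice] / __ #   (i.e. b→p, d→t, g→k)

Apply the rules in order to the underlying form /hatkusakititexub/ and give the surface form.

hatkuzagididexup

Rule 1 (intervocalic voicing): /s/ is a voiceless obstruent between vowels /u/ and /a/, so it voices to [z]. /k/ is a voiceless obstruent between vowels /a/ and /i/, so it voices to [g]. /t/ is a voiceless obstruent between vowels /i/ and /i/, so it voices to [d]. /t/ is a voiceless obstruent between vowels /i/ and /e/, so it voices to [d]. /hatkusakititexub/ → hatkuzagididexub.
Rule 2 (final devoicing): /b/ is a voiced stop in word-final position, so it devoices to [p]. /hatkuzagididexub/ → hatkuzagididexup.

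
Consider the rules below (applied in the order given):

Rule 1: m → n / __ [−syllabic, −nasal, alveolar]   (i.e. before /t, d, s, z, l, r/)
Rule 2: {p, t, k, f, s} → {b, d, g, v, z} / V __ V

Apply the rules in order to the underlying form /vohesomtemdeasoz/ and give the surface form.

Rule 1 (nasal place assimilation): /m/ precedes the alveolar consonant /t/, so it assimilates in place to [n]. /m/ precedes the alveolar consonant /d/, so it assimilates in place to [n]. /vohesomtemdeasoz/ → vohesontendeasoz.
Rule 2 (intervocalic voicing): /s/ is a voiceless obstruent between vowels /e/ and /o/, so it voices to [z]. /s/ is a voiceless obstruent between vowels /a/ and /o/, so it voices to [z]. /vohesontendeasoz/ → vohezontendeazoz.

vohezontendeazoz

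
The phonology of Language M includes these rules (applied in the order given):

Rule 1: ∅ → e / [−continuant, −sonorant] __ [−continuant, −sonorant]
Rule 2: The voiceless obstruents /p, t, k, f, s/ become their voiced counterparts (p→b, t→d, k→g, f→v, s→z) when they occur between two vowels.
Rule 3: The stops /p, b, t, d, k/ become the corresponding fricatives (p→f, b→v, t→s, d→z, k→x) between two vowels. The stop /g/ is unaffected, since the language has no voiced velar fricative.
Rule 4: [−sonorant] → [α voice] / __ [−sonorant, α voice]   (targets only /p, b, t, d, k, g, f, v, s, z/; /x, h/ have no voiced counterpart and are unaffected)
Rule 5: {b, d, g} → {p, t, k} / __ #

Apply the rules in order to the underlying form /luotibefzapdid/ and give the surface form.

luozivevzavezit

Rule 1 (stop-cluster e-epenthesis): /p/ and /d/ form a stop–stop cluster, so [e] is inserted between them. /luotibefzapdid/ → luotibefzapedid.
Rule 2 (intervocalic voicing): /t/ is a voiceless obstruent between vowels /o/ and /i/, so it voices to [d]. /p/ is a voiceless obstruent between vowels /a/ and /e/, so it voices to [b]. /luotibefzapedid/ → luodibefzabedid.
Rule 3 (intervocalic spirantization): /d/ is a stop between vowels /o/ and /i/, so it spirantizes to the fricative [z]. /b/ is a stop between vowels /i/ and /e/, so it spirantizes to the fricative [v]. /b/ is a stop between vowels /a/ and /e/, so it spirantizes to the fricative [v]. /d/ is a stop between vowels /e/ and /i/, so it spirantizes to the fricative [z]. /luodibefzabedid/ → luozivefzavezid.
Rule 4 (regressive voicing assimilation): /f/ precedes the voiced obstruent /z/, so it voices to [v] by assimilation. /luozivefzavezid/ → luozivevzavezid.
Rule 5 (final devoicing): /d/ is a voiced stop in word-final position, so it devoices to [t]. /luozivevzavezid/ → luozivevzavezit.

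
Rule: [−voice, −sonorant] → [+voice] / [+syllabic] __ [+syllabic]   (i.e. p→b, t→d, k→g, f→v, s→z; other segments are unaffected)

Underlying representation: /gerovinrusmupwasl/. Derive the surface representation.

No segment of /gerovinrusmupwasl/ meets the structural description of the rule, so the form surfaces unchanged.

gerovinrusmupwasl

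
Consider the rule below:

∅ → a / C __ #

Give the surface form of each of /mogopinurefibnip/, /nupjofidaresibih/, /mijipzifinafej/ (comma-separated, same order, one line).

mogopinurefibnipa, nupjofidaresibiha, mijipzifinafeja

/mogopinurefibnip/: the form ends in the consonant /p/, so [a] is inserted word-finally. → [mogopinurefibnipa].
/nupjofidaresibih/: the form ends in the consonant /h/, so [a] is inserted word-finally. → [nupjofidaresibiha].
/mijipzifinafej/: the form ends in the consonant /j/, so [a] is inserted word-finally. → [mijipzifinafeja].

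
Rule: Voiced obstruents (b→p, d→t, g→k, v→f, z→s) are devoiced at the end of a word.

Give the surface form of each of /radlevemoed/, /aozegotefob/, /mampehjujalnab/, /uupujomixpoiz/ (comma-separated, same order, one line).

radlevemoet, aozegotefop, mampehjujalnap, uupujomixpois

/radlevemoed/: /d/ is a voiced obstruent in word-final position, so it devoices to [t]. → [radlevemoet].
/aozegotefob/: /b/ is a voiced obstruent in word-final position, so it devoices to [p]. → [aozegotefop].
/mampehjujalnab/: /b/ is a voiced obstruent in word-final position, so it devoices to [p]. → [mampehjujalnap].
/uupujomixpoiz/: /z/ is a voiced obstruent in word-final position, so it devoices to [s]. → [uupujomixpois].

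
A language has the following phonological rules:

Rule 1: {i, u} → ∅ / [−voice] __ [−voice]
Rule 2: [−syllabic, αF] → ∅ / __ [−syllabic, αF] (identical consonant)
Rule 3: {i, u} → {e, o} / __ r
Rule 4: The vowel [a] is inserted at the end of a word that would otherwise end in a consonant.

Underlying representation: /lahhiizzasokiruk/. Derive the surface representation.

lahiizasokeruka

Rule 1 (high vowel syncope): no segment meets the environment; /lahhiizzasokiruk/ is unchanged.
Rule 2 (degemination): /hh/ is a geminate; the first /h/ deletes. /zz/ is a geminate; the first /z/ deletes. /lahhiizzasokiruk/ → lahiizasokiruk.
Rule 3 (pre-rhotic lowering): /i/ is a high vowel immediately before /r/, so it lowers to [e]. /lahiizasokiruk/ → lahiizasokeruk.
Rule 4 (final a-epenthesis): the form ends in the consonant /k/, so [a] is inserted word-finally. /lahiizasokeruk/ → lahiizasokeruka.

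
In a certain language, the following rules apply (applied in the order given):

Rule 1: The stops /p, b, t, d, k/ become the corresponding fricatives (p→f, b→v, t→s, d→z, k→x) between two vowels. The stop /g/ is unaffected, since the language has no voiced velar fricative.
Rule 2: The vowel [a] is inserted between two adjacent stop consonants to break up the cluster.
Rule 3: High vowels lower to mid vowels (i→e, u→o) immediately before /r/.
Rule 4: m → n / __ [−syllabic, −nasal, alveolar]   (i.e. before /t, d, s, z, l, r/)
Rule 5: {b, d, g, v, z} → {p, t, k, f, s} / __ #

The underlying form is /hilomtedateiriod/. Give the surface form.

hilontezaseeriot

Rule 1 (intervocalic spirantization): /d/ is a stop between vowels /e/ and /a/, so it spirantizes to the fricative [z]. /t/ is a stop between vowels /a/ and /e/, so it spirantizes to the fricative [s]. /hilomtedateiriod/ → hilomtezaseiriod.
Rule 2 (stop-cluster a-epenthesis): no segment meets the environment; /hilomtezaseiriod/ is unchanged.
Rule 3 (pre-rhotic lowering): /i/ is a high vowel immediately before /r/, so it lowers to [e]. /hilomtezaseiriod/ → hilomtezaseeriod.
Rule 4 (nasal place assimilation): /m/ precedes the alveolar consonant /t/, so it assimilates in place to [n]. /hilomtezaseeriod/ → hilontezaseeriod.
Rule 5 (final devoicing): /d/ is a voiced obstruent in word-final position, so it devoices to [t]. /hilontezaseeriod/ → hilontezaseeriot.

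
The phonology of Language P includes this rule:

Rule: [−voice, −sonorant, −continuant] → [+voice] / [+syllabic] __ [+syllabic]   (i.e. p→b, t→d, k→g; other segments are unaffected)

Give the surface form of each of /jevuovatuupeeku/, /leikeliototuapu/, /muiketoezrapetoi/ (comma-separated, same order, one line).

jevuovaduubeegu, leigeliododuabu, muigedoezrabedoi

/jevuovatuupeeku/: /t/ is a voiceless stop between vowels /a/ and /u/, so it voices to [d]. /p/ is a voiceless stop between vowels /u/ and /e/, so it voices to [b]. /k/ is a voiceless stop between vowels /e/ and /u/, so it voices to [g]. → [jevuovaduubeegu].
/leikeliototuapu/: /k/ is a voiceless stop between vowels /i/ and /e/, so it voices to [g]. /t/ is a voiceless stop between vowels /o/ and /o/, so it voices to [d]. /t/ is a voiceless stop between vowels /o/ and /u/, so it voices to [d]. /p/ is a voiceless stop between vowels /a/ and /u/, so it voices to [b]. → [leigeliododuabu].
/muiketoezrapetoi/: /k/ is a voiceless stop between vowels /i/ and /e/, so it voices to [g]. /t/ is a voiceless stop between vowels /e/ and /o/, so it voices to [d]. /p/ is a voiceless stop between vowels /a/ and /e/, so it voices to [b]. /t/ is a voiceless stop between vowels /e/ and /o/, so it voices to [d]. → [muigedoezrabedoi].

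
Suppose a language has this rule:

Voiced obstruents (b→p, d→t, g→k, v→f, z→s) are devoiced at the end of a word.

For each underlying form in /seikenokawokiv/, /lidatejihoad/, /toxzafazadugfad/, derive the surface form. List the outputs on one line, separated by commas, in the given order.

/seikenokawokiv/: /v/ is a voiced obstruent in word-final position, so it devoices to [f]. → [seikenokawokif].
/lidatejihoad/: /d/ is a voiced obstruent in word-final position, so it devoices to [t]. → [lidatejihoat].
/toxzafazadugfad/: /d/ is a voiced obstruent in word-final position, so it devoices to [t]. → [toxzafazadugfat].

seikenokawokif, lidatejihoat, toxzafazadugfat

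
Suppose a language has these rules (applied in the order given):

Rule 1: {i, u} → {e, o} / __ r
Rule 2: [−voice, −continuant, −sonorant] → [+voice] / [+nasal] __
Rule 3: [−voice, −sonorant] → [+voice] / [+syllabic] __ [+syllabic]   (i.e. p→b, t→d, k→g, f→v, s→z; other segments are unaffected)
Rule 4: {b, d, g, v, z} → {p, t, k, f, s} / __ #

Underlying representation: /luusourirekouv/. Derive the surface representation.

Rule 1 (pre-rhotic lowering): /u/ is a high vowel immediately before /r/, so it lowers to [o]. /i/ is a high vowel immediately before /r/, so it lowers to [e]. /luusourirekouv/ → luusoorerekouv.
Rule 2 (post-nasal voicing): no segment meets the environment; /luusoorerekouv/ is unchanged.
Rule 3 (intervocalic voicing): /s/ is a voiceless obstruent between vowels /u/ and /o/, so it voices to [z]. /k/ is a voiceless obstruent between vowels /e/ and /o/, so it voices to [g]. /luusoorerekouv/ → luuzooreregouv.
Rule 4 (final devoicing): /v/ is a voiced obstruent in word-final position, so it devoices to [f]. /luuzooreregouv/ → luuzooreregouf.

luuzooreregouf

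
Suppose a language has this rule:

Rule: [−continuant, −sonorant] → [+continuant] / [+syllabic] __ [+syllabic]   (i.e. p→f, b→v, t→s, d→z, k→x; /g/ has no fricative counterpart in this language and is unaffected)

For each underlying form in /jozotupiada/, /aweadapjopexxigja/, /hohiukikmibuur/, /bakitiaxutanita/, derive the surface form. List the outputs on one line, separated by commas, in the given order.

jozosufiaza, aweazapjofexxigja, hohiuxikmivuur, baxisiaxusanisa

/jozotupiada/: /t/ is a stop between vowels /o/ and /u/, so it spirantizes to the fricative [s]. /p/ is a stop between vowels /u/ and /i/, so it spirantizes to the fricative [f]. /d/ is a stop between vowels /a/ and /a/, so it spirantizes to the fricative [z]. → [jozosufiaza].
/aweadapjopexxigja/: /d/ is a stop between vowels /a/ and /a/, so it spirantizes to the fricative [z]. /p/ is a stop between vowels /o/ and /e/, so it spirantizes to the fricative [f]. → [aweazapjofexxigja].
/hohiukikmibuur/: /k/ is a stop between vowels /u/ and /i/, so it spirantizes to the fricative [x]. /b/ is a stop between vowels /i/ and /u/, so it spirantizes to the fricative [v]. → [hohiuxikmivuur].
/bakitiaxutanita/: /k/ is a stop between vowels /a/ and /i/, so it spirantizes to the fricative [x]. /t/ is a stop between vowels /i/ and /i/, so it spirantizes to the fricative [s]. /t/ is a stop between vowels /u/ and /a/, so it spirantizes to the fricative [s]. /t/ is a stop between vowels /i/ and /a/, so it spirantizes to the fricative [s]. → [baxisiaxusanisa].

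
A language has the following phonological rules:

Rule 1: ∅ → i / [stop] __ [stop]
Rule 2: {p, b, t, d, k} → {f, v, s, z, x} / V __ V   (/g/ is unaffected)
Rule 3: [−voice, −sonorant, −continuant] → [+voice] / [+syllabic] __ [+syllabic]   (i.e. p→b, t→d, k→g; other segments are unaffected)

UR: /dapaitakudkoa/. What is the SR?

dafaisaxuzixoa

Rule 1 (stop-cluster i-epenthesis): /d/ and /k/ form a stop–stop cluster, so [i] is inserted between them. /dapaitakudkoa/ → dapaitakudikoa.
Rule 2 (intervocalic spirantization): /p/ is a stop between vowels /a/ and /a/, so it spirantizes to the fricative [f]. /t/ is a stop between vowels /i/ and /a/, so it spirantizes to the fricative [s]. /k/ is a stop between vowels /a/ and /u/, so it spirantizes to the fricative [x]. /d/ is a stop between vowels /u/ and /i/, so it spirantizes to the fricative [z]. /k/ is a stop between vowels /i/ and /o/, so it spirantizes to the fricative [x]. /dapaitakudikoa/ → dafaisaxuzixoa.
Rule 3 (intervocalic voicing): no segment meets the environment; /dafaisaxuzixoa/ is unchanged.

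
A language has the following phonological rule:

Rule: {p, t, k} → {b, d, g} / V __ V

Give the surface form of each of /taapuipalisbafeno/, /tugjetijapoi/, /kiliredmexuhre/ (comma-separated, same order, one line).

taabuibalisbafeno, tugjedijaboi, kiliredmexuhre

/taapuipalisbafeno/: /p/ is a voiceless stop between vowels /a/ and /u/, so it voices to [b]. /p/ is a voiceless stop between vowels /i/ and /a/, so it voices to [b]. → [taabuibalisbafeno].
/tugjetijapoi/: /t/ is a voiceless stop between vowels /e/ and /i/, so it voices to [d]. /p/ is a voiceless stop between vowels /a/ and /o/, so it voices to [b]. → [tugjedijaboi].
/kiliredmexuhre/: the rule's environment is not met; surfaces unchanged as [kiliredmexuhre].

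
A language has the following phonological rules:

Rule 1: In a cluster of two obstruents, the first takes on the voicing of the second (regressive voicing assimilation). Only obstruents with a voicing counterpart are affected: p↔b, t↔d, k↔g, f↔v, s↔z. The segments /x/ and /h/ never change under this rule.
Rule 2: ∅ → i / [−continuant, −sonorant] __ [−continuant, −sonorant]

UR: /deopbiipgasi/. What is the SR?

Rule 1 (regressive voicing assimilation): /p/ precedes the voiced obstruent /b/, so it voices to [b] by assimilation. /p/ precedes the voiced obstruent /g/, so it voices to [b] by assimilation. /deopbiipgasi/ → deobbiibgasi.
Rule 2 (stop-cluster i-epenthesis): /b/ and /b/ form a stop–stop cluster, so [i] is inserted between them. /b/ and /g/ form a stop–stop cluster, so [i] is inserted between them. /deobbiibgasi/ → deobibiibigasi.

deobibiibigasi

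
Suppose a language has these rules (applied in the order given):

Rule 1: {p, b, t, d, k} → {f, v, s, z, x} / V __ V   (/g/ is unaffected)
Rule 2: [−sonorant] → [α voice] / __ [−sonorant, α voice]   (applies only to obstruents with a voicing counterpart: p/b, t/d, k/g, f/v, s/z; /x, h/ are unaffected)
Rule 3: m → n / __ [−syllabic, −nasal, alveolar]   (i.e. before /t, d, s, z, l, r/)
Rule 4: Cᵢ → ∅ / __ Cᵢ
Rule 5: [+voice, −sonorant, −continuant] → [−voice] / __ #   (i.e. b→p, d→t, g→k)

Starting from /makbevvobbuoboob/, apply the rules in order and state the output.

magbevobuovoop

Rule 1 (intervocalic spirantization): /b/ is a stop between vowels /o/ and /o/, so it spirantizes to the fricative [v]. /makbevvobbuoboob/ → makbevvobbuovoob.
Rule 2 (regressive voicing assimilation): /k/ precedes the voiced obstruent /b/, so it voices to [g] by assimilation. /makbevvobbuovoob/ → magbevvobbuovoob.
Rule 3 (nasal place assimilation): no segment meets the environment; /magbevvobbuovoob/ is unchanged.
Rule 4 (degemination): /vv/ is a geminate; the first /v/ deletes. /bb/ is a geminate; the first /b/ deletes. /magbevvobbuovoob/ → magbevobuovoob.
Rule 5 (final devoicing): /b/ is a voiced stop in word-final position, so it devoices to [p]. /magbevobuovoob/ → magbevobuovoop.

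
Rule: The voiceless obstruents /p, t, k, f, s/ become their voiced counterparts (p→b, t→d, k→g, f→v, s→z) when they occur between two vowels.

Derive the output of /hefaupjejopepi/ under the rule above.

hevaupjejobebi

/f/ is a voiceless obstruent between vowels /e/ and /a/, so it voices to [v].
/p/ is a voiceless obstruent between vowels /o/ and /e/, so it voices to [b].
/p/ is a voiceless obstruent between vowels /e/ and /i/, so it voices to [b].
The other instance of /p/ does not occur in the required environment and remains unchanged.
Surface form: [hevaupjejobebi].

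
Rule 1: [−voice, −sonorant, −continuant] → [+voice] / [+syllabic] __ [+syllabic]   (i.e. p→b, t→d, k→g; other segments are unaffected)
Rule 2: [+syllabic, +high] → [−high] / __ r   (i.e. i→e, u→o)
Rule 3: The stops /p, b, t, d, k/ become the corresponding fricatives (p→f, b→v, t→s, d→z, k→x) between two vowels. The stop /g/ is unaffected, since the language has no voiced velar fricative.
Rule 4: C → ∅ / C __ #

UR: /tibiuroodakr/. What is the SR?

Rule 1 (intervocalic voicing): no segment meets the environment; /tibiuroodakr/ is unchanged.
Rule 2 (pre-rhotic lowering): /u/ is a high vowel immediately before /r/, so it lowers to [o]. /tibiuroodakr/ → tibioroodakr.
Rule 3 (intervocalic spirantization): /b/ is a stop between vowels /i/ and /i/, so it spirantizes to the fricative [v]. /d/ is a stop between vowels /o/ and /a/, so it spirantizes to the fricative [z]. /tibioroodakr/ → tivioroozakr.
Rule 4 (final cluster simplification): /r/ is the second consonant of a word-final cluster /kr/, so it deletes. /tivioroozakr/ → tivioroozak.

tivioroozak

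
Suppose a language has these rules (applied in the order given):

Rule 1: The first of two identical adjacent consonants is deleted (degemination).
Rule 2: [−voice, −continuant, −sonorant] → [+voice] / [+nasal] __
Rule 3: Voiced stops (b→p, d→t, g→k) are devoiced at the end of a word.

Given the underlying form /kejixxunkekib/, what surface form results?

kejixungekip

Rule 1 (degemination): /xx/ is a geminate; the first /x/ deletes. /kejixxunkekib/ → kejixunkekib.
Rule 2 (post-nasal voicing): /k/ is a voiceless stop immediately after the nasal /n/, so it voices to [g]. /kejixunkekib/ → kejixungekib.
Rule 3 (final devoicing): /b/ is a voiced stop in word-final position, so it devoices to [p]. /kejixungekib/ → kejixungekip.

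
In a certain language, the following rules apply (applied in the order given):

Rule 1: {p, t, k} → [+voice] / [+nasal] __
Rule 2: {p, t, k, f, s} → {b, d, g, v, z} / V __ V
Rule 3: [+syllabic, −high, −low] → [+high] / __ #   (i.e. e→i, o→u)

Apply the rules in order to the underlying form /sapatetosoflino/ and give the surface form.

sabadedozoflinu

Rule 1 (post-nasal voicing): no segment meets the environment; /sapatetosoflino/ is unchanged.
Rule 2 (intervocalic voicing): /p/ is a voiceless obstruent between vowels /a/ and /a/, so it voices to [b]. /t/ is a voiceless obstruent between vowels /a/ and /e/, so it voices to [d]. /t/ is a voiceless obstruent between vowels /e/ and /o/, so it voices to [d]. /s/ is a voiceless obstruent between vowels /o/ and /o/, so it voices to [z]. /sapatetosoflino/ → sabadedozoflino.
Rule 3 (final vowel raising): /o/ is a mid vowel in word-final position, so it raises to [u]. /sabadedozoflino/ → sabadedozoflinu.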